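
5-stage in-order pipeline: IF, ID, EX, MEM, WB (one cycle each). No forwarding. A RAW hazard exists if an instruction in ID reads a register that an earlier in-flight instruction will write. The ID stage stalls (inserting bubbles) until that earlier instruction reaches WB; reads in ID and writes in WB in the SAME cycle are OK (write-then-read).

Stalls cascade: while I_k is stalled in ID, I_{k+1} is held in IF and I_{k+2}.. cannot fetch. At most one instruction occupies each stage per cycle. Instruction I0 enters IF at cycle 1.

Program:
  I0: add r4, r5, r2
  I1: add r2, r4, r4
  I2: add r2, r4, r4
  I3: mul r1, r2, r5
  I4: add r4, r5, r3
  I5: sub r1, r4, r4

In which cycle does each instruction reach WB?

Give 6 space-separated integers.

I0 add r4 <- r5,r2: IF@1 ID@2 stall=0 (-) EX@3 MEM@4 WB@5
I1 add r2 <- r4,r4: IF@2 ID@3 stall=2 (RAW on I0.r4 (WB@5)) EX@6 MEM@7 WB@8
I2 add r2 <- r4,r4: IF@3 ID@6 stall=0 (-) EX@7 MEM@8 WB@9
I3 mul r1 <- r2,r5: IF@6 ID@7 stall=2 (RAW on I2.r2 (WB@9)) EX@10 MEM@11 WB@12
I4 add r4 <- r5,r3: IF@7 ID@10 stall=0 (-) EX@11 MEM@12 WB@13
I5 sub r1 <- r4,r4: IF@10 ID@11 stall=2 (RAW on I4.r4 (WB@13)) EX@14 MEM@15 WB@16

Answer: 5 8 9 12 13 16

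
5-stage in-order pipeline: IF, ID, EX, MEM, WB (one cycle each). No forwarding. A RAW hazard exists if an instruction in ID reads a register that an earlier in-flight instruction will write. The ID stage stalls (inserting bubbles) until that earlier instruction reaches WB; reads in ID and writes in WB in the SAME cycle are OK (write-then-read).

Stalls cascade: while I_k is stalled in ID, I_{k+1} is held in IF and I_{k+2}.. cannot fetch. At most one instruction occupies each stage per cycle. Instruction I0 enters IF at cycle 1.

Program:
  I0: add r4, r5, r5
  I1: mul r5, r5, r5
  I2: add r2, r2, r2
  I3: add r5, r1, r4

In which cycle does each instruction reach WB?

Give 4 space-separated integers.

Answer: 5 6 7 8

Derivation:
I0 add r4 <- r5,r5: IF@1 ID@2 stall=0 (-) EX@3 MEM@4 WB@5
I1 mul r5 <- r5,r5: IF@2 ID@3 stall=0 (-) EX@4 MEM@5 WB@6
I2 add r2 <- r2,r2: IF@3 ID@4 stall=0 (-) EX@5 MEM@6 WB@7
I3 add r5 <- r1,r4: IF@4 ID@5 stall=0 (-) EX@6 MEM@7 WB@8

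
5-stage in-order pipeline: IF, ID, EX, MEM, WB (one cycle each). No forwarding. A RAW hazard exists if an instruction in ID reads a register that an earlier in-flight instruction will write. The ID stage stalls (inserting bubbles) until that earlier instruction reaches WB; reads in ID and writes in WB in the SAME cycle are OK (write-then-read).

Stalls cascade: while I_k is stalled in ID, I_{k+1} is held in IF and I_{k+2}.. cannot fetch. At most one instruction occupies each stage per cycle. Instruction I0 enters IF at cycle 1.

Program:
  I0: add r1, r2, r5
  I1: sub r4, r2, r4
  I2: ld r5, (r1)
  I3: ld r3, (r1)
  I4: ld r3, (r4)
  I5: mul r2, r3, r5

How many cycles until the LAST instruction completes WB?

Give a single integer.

I0 add r1 <- r2,r5: IF@1 ID@2 stall=0 (-) EX@3 MEM@4 WB@5
I1 sub r4 <- r2,r4: IF@2 ID@3 stall=0 (-) EX@4 MEM@5 WB@6
I2 ld r5 <- r1: IF@3 ID@4 stall=1 (RAW on I0.r1 (WB@5)) EX@6 MEM@7 WB@8
I3 ld r3 <- r1: IF@4 ID@6 stall=0 (-) EX@7 MEM@8 WB@9
I4 ld r3 <- r4: IF@6 ID@7 stall=0 (-) EX@8 MEM@9 WB@10
I5 mul r2 <- r3,r5: IF@7 ID@8 stall=2 (RAW on I4.r3 (WB@10)) EX@11 MEM@12 WB@13

Answer: 13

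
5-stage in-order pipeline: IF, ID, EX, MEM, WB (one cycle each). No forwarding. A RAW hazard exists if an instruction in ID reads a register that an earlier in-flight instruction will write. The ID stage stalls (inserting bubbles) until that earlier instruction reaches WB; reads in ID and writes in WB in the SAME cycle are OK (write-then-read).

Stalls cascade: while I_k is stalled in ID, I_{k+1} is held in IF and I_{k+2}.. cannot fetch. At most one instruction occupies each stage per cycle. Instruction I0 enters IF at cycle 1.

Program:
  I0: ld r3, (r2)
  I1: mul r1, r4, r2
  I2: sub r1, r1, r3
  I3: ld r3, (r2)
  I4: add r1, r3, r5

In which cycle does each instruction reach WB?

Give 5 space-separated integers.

I0 ld r3 <- r2: IF@1 ID@2 stall=0 (-) EX@3 MEM@4 WB@5
I1 mul r1 <- r4,r2: IF@2 ID@3 stall=0 (-) EX@4 MEM@5 WB@6
I2 sub r1 <- r1,r3: IF@3 ID@4 stall=2 (RAW on I1.r1 (WB@6)) EX@7 MEM@8 WB@9
I3 ld r3 <- r2: IF@4 ID@7 stall=0 (-) EX@8 MEM@9 WB@10
I4 add r1 <- r3,r5: IF@7 ID@8 stall=2 (RAW on I3.r3 (WB@10)) EX@11 MEM@12 WB@13

Answer: 5 6 9 10 13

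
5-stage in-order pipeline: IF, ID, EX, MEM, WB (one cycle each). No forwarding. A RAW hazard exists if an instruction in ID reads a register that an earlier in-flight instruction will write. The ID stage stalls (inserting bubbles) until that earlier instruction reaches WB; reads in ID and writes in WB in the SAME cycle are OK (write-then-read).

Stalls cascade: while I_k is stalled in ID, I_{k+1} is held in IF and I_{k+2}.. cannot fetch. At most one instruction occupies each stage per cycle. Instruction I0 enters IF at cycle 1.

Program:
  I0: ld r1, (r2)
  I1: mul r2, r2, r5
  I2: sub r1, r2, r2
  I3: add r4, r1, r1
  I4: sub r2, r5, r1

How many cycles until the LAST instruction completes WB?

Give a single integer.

I0 ld r1 <- r2: IF@1 ID@2 stall=0 (-) EX@3 MEM@4 WB@5
I1 mul r2 <- r2,r5: IF@2 ID@3 stall=0 (-) EX@4 MEM@5 WB@6
I2 sub r1 <- r2,r2: IF@3 ID@4 stall=2 (RAW on I1.r2 (WB@6)) EX@7 MEM@8 WB@9
I3 add r4 <- r1,r1: IF@4 ID@7 stall=2 (RAW on I2.r1 (WB@9)) EX@10 MEM@11 WB@12
I4 sub r2 <- r5,r1: IF@7 ID@10 stall=0 (-) EX@11 MEM@12 WB@13

Answer: 13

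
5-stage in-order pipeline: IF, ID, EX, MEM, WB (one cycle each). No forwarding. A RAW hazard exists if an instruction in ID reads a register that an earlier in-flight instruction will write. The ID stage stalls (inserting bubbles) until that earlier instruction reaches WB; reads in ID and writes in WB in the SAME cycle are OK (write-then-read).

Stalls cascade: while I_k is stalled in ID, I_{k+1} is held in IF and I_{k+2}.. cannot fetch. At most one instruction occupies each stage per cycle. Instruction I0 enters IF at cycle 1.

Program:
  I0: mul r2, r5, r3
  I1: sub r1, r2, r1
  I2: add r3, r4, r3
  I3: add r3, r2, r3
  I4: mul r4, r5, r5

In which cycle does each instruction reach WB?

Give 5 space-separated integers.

I0 mul r2 <- r5,r3: IF@1 ID@2 stall=0 (-) EX@3 MEM@4 WB@5
I1 sub r1 <- r2,r1: IF@2 ID@3 stall=2 (RAW on I0.r2 (WB@5)) EX@6 MEM@7 WB@8
I2 add r3 <- r4,r3: IF@3 ID@6 stall=0 (-) EX@7 MEM@8 WB@9
I3 add r3 <- r2,r3: IF@6 ID@7 stall=2 (RAW on I2.r3 (WB@9)) EX@10 MEM@11 WB@12
I4 mul r4 <- r5,r5: IF@7 ID@10 stall=0 (-) EX@11 MEM@12 WB@13

Answer: 5 8 9 12 13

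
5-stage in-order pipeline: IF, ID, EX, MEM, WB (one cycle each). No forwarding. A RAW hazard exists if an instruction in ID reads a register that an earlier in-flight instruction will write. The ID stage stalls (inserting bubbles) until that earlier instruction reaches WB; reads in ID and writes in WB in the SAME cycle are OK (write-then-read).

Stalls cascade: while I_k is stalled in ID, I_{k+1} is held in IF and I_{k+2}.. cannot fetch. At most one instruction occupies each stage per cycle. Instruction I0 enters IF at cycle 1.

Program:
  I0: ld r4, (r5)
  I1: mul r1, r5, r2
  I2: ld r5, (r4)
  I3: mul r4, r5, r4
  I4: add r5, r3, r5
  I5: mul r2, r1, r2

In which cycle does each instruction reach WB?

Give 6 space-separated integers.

I0 ld r4 <- r5: IF@1 ID@2 stall=0 (-) EX@3 MEM@4 WB@5
I1 mul r1 <- r5,r2: IF@2 ID@3 stall=0 (-) EX@4 MEM@5 WB@6
I2 ld r5 <- r4: IF@3 ID@4 stall=1 (RAW on I0.r4 (WB@5)) EX@6 MEM@7 WB@8
I3 mul r4 <- r5,r4: IF@4 ID@6 stall=2 (RAW on I2.r5 (WB@8)) EX@9 MEM@10 WB@11
I4 add r5 <- r3,r5: IF@6 ID@9 stall=0 (-) EX@10 MEM@11 WB@12
I5 mul r2 <- r1,r2: IF@9 ID@10 stall=0 (-) EX@11 MEM@12 WB@13

Answer: 5 6 8 11 12 13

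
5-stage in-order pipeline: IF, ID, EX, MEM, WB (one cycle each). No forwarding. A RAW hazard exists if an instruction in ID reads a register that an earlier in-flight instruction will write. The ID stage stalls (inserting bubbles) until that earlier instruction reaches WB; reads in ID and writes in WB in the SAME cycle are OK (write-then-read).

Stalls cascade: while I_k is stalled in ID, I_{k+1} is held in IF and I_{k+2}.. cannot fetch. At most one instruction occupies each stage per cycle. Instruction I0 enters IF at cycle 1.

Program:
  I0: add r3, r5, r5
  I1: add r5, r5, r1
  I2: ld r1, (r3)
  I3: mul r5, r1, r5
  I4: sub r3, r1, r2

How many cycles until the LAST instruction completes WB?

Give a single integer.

Answer: 12

Derivation:
I0 add r3 <- r5,r5: IF@1 ID@2 stall=0 (-) EX@3 MEM@4 WB@5
I1 add r5 <- r5,r1: IF@2 ID@3 stall=0 (-) EX@4 MEM@5 WB@6
I2 ld r1 <- r3: IF@3 ID@4 stall=1 (RAW on I0.r3 (WB@5)) EX@6 MEM@7 WB@8
I3 mul r5 <- r1,r5: IF@4 ID@6 stall=2 (RAW on I2.r1 (WB@8)) EX@9 MEM@10 WB@11
I4 sub r3 <- r1,r2: IF@6 ID@9 stall=0 (-) EX@10 MEM@11 WB@12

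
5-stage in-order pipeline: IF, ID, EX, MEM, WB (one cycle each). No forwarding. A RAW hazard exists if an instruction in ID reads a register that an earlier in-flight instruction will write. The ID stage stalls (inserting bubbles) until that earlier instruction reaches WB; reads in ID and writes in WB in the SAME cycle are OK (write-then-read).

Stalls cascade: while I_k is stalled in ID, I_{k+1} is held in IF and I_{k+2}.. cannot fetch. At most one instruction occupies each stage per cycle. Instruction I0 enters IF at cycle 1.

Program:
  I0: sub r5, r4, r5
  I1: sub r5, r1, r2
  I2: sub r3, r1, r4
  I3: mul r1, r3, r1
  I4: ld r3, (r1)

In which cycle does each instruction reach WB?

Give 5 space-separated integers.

Answer: 5 6 7 10 13

Derivation:
I0 sub r5 <- r4,r5: IF@1 ID@2 stall=0 (-) EX@3 MEM@4 WB@5
I1 sub r5 <- r1,r2: IF@2 ID@3 stall=0 (-) EX@4 MEM@5 WB@6
I2 sub r3 <- r1,r4: IF@3 ID@4 stall=0 (-) EX@5 MEM@6 WB@7
I3 mul r1 <- r3,r1: IF@4 ID@5 stall=2 (RAW on I2.r3 (WB@7)) EX@8 MEM@9 WB@10
I4 ld r3 <- r1: IF@5 ID@8 stall=2 (RAW on I3.r1 (WB@10)) EX@11 MEM@12 WB@13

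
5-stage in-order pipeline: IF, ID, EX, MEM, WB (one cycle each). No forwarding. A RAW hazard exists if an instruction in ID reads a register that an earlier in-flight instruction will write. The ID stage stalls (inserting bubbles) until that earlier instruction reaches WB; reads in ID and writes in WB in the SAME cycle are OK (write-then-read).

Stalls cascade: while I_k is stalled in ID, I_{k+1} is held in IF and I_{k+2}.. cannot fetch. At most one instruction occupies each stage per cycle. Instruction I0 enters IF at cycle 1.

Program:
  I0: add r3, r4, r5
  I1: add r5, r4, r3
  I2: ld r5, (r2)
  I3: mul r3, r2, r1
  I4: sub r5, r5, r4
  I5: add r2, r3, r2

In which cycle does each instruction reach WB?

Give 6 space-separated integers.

I0 add r3 <- r4,r5: IF@1 ID@2 stall=0 (-) EX@3 MEM@4 WB@5
I1 add r5 <- r4,r3: IF@2 ID@3 stall=2 (RAW on I0.r3 (WB@5)) EX@6 MEM@7 WB@8
I2 ld r5 <- r2: IF@3 ID@6 stall=0 (-) EX@7 MEM@8 WB@9
I3 mul r3 <- r2,r1: IF@6 ID@7 stall=0 (-) EX@8 MEM@9 WB@10
I4 sub r5 <- r5,r4: IF@7 ID@8 stall=1 (RAW on I2.r5 (WB@9)) EX@10 MEM@11 WB@12
I5 add r2 <- r3,r2: IF@8 ID@10 stall=0 (-) EX@11 MEM@12 WB@13

Answer: 5 8 9 10 12 13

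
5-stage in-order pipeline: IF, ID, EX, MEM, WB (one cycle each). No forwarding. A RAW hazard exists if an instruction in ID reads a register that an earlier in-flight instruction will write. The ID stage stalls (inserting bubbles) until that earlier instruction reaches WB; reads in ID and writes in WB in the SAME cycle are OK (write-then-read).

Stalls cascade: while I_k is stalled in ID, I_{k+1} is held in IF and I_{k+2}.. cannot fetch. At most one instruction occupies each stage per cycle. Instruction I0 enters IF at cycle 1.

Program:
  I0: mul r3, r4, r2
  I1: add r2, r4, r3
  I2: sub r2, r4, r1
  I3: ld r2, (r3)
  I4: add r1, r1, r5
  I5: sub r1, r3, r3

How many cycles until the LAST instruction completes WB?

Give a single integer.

I0 mul r3 <- r4,r2: IF@1 ID@2 stall=0 (-) EX@3 MEM@4 WB@5
I1 add r2 <- r4,r3: IF@2 ID@3 stall=2 (RAW on I0.r3 (WB@5)) EX@6 MEM@7 WB@8
I2 sub r2 <- r4,r1: IF@3 ID@6 stall=0 (-) EX@7 MEM@8 WB@9
I3 ld r2 <- r3: IF@6 ID@7 stall=0 (-) EX@8 MEM@9 WB@10
I4 add r1 <- r1,r5: IF@7 ID@8 stall=0 (-) EX@9 MEM@10 WB@11
I5 sub r1 <- r3,r3: IF@8 ID@9 stall=0 (-) EX@10 MEM@11 WB@12

Answer: 12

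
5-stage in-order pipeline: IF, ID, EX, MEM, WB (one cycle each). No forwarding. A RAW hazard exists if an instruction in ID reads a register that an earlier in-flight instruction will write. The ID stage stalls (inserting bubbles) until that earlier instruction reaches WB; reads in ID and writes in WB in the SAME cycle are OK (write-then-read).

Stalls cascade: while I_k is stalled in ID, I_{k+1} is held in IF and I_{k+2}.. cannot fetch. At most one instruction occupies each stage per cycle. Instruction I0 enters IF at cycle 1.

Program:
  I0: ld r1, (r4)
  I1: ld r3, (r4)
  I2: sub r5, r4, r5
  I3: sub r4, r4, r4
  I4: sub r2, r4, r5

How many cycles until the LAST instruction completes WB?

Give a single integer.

I0 ld r1 <- r4: IF@1 ID@2 stall=0 (-) EX@3 MEM@4 WB@5
I1 ld r3 <- r4: IF@2 ID@3 stall=0 (-) EX@4 MEM@5 WB@6
I2 sub r5 <- r4,r5: IF@3 ID@4 stall=0 (-) EX@5 MEM@6 WB@7
I3 sub r4 <- r4,r4: IF@4 ID@5 stall=0 (-) EX@6 MEM@7 WB@8
I4 sub r2 <- r4,r5: IF@5 ID@6 stall=2 (RAW on I3.r4 (WB@8)) EX@9 MEM@10 WB@11

Answer: 11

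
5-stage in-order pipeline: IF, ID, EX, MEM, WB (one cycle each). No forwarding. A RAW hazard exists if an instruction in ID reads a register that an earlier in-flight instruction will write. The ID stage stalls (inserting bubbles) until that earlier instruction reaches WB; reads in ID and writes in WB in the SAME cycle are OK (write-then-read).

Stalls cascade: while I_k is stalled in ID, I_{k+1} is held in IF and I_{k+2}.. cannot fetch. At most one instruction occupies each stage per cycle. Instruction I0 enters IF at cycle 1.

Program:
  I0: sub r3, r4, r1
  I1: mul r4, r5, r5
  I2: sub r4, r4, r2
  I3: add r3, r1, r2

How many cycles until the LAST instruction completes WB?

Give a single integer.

I0 sub r3 <- r4,r1: IF@1 ID@2 stall=0 (-) EX@3 MEM@4 WB@5
I1 mul r4 <- r5,r5: IF@2 ID@3 stall=0 (-) EX@4 MEM@5 WB@6
I2 sub r4 <- r4,r2: IF@3 ID@4 stall=2 (RAW on I1.r4 (WB@6)) EX@7 MEM@8 WB@9
I3 add r3 <- r1,r2: IF@4 ID@7 stall=0 (-) EX@8 MEM@9 WB@10

Answer: 10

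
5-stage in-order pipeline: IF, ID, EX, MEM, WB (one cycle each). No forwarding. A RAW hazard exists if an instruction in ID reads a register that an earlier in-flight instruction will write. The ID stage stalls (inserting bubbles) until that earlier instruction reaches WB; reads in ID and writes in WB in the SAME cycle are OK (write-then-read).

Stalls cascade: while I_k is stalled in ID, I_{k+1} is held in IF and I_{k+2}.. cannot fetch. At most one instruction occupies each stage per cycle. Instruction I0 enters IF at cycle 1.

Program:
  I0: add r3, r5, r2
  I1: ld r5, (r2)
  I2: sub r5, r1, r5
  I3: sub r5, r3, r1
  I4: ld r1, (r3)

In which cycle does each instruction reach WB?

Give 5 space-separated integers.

I0 add r3 <- r5,r2: IF@1 ID@2 stall=0 (-) EX@3 MEM@4 WB@5
I1 ld r5 <- r2: IF@2 ID@3 stall=0 (-) EX@4 MEM@5 WB@6
I2 sub r5 <- r1,r5: IF@3 ID@4 stall=2 (RAW on I1.r5 (WB@6)) EX@7 MEM@8 WB@9
I3 sub r5 <- r3,r1: IF@4 ID@7 stall=0 (-) EX@8 MEM@9 WB@10
I4 ld r1 <- r3: IF@7 ID@8 stall=0 (-) EX@9 MEM@10 WB@11

Answer: 5 6 9 10 11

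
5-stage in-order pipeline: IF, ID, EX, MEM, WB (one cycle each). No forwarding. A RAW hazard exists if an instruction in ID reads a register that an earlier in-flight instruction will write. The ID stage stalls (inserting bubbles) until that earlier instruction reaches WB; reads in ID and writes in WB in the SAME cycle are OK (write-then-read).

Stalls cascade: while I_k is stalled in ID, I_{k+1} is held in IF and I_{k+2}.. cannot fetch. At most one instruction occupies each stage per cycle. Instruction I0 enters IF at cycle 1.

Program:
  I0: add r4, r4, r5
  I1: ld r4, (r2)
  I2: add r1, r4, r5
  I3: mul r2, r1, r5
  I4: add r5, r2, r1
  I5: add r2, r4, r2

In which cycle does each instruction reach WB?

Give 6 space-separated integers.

Answer: 5 6 9 12 15 16

Derivation:
I0 add r4 <- r4,r5: IF@1 ID@2 stall=0 (-) EX@3 MEM@4 WB@5
I1 ld r4 <- r2: IF@2 ID@3 stall=0 (-) EX@4 MEM@5 WB@6
I2 add r1 <- r4,r5: IF@3 ID@4 stall=2 (RAW on I1.r4 (WB@6)) EX@7 MEM@8 WB@9
I3 mul r2 <- r1,r5: IF@4 ID@7 stall=2 (RAW on I2.r1 (WB@9)) EX@10 MEM@11 WB@12
I4 add r5 <- r2,r1: IF@7 ID@10 stall=2 (RAW on I3.r2 (WB@12)) EX@13 MEM@14 WB@15
I5 add r2 <- r4,r2: IF@10 ID@13 stall=0 (-) EX@14 MEM@15 WB@16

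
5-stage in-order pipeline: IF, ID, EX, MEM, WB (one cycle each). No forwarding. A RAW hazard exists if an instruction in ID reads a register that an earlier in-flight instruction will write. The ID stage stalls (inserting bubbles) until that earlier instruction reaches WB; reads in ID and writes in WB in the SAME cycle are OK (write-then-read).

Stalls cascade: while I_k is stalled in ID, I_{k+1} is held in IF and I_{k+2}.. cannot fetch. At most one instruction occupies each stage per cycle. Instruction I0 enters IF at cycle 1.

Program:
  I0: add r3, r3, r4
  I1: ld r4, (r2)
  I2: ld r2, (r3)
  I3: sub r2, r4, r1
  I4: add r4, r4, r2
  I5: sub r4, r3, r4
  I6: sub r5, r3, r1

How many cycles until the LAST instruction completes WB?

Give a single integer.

Answer: 16

Derivation:
I0 add r3 <- r3,r4: IF@1 ID@2 stall=0 (-) EX@3 MEM@4 WB@5
I1 ld r4 <- r2: IF@2 ID@3 stall=0 (-) EX@4 MEM@5 WB@6
I2 ld r2 <- r3: IF@3 ID@4 stall=1 (RAW on I0.r3 (WB@5)) EX@6 MEM@7 WB@8
I3 sub r2 <- r4,r1: IF@4 ID@6 stall=0 (-) EX@7 MEM@8 WB@9
I4 add r4 <- r4,r2: IF@6 ID@7 stall=2 (RAW on I3.r2 (WB@9)) EX@10 MEM@11 WB@12
I5 sub r4 <- r3,r4: IF@7 ID@10 stall=2 (RAW on I4.r4 (WB@12)) EX@13 MEM@14 WB@15
I6 sub r5 <- r3,r1: IF@10 ID@13 stall=0 (-) EX@14 MEM@15 WB@16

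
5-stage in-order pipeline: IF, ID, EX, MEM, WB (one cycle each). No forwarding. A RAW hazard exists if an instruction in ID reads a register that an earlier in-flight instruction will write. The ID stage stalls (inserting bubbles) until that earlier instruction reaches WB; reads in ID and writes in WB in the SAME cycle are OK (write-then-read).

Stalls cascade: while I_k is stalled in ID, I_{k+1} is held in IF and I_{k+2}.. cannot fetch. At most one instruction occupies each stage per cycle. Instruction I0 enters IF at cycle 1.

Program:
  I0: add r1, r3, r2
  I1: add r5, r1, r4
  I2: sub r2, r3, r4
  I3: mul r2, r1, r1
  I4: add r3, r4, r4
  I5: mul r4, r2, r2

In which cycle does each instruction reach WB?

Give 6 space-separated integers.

I0 add r1 <- r3,r2: IF@1 ID@2 stall=0 (-) EX@3 MEM@4 WB@5
I1 add r5 <- r1,r4: IF@2 ID@3 stall=2 (RAW on I0.r1 (WB@5)) EX@6 MEM@7 WB@8
I2 sub r2 <- r3,r4: IF@3 ID@6 stall=0 (-) EX@7 MEM@8 WB@9
I3 mul r2 <- r1,r1: IF@6 ID@7 stall=0 (-) EX@8 MEM@9 WB@10
I4 add r3 <- r4,r4: IF@7 ID@8 stall=0 (-) EX@9 MEM@10 WB@11
I5 mul r4 <- r2,r2: IF@8 ID@9 stall=1 (RAW on I3.r2 (WB@10)) EX@11 MEM@12 WB@13

Answer: 5 8 9 10 11 13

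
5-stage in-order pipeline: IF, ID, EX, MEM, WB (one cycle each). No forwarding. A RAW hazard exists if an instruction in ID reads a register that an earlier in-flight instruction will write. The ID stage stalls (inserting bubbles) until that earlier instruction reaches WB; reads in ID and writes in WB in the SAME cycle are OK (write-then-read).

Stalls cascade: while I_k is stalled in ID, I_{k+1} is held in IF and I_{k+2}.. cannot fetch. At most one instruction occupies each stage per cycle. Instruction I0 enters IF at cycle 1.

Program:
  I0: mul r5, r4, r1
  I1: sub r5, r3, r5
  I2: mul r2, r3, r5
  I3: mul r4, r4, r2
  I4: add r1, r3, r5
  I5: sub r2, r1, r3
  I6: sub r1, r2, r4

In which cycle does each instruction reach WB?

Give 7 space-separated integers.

Answer: 5 8 11 14 15 18 21

Derivation:
I0 mul r5 <- r4,r1: IF@1 ID@2 stall=0 (-) EX@3 MEM@4 WB@5
I1 sub r5 <- r3,r5: IF@2 ID@3 stall=2 (RAW on I0.r5 (WB@5)) EX@6 MEM@7 WB@8
I2 mul r2 <- r3,r5: IF@3 ID@6 stall=2 (RAW on I1.r5 (WB@8)) EX@9 MEM@10 WB@11
I3 mul r4 <- r4,r2: IF@6 ID@9 stall=2 (RAW on I2.r2 (WB@11)) EX@12 MEM@13 WB@14
I4 add r1 <- r3,r5: IF@9 ID@12 stall=0 (-) EX@13 MEM@14 WB@15
I5 sub r2 <- r1,r3: IF@12 ID@13 stall=2 (RAW on I4.r1 (WB@15)) EX@16 MEM@17 WB@18
I6 sub r1 <- r2,r4: IF@13 ID@16 stall=2 (RAW on I5.r2 (WB@18)) EX@19 MEM@20 WB@21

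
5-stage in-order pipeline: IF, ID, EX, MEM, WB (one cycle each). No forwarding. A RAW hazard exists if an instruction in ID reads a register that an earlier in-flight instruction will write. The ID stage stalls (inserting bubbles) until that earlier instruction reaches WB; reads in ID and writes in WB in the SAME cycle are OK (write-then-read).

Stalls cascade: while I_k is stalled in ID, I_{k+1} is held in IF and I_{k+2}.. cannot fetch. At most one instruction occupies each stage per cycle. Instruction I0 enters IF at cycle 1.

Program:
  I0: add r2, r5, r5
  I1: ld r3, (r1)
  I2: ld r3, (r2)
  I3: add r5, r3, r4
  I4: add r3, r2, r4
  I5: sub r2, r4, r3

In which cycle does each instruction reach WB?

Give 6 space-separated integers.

I0 add r2 <- r5,r5: IF@1 ID@2 stall=0 (-) EX@3 MEM@4 WB@5
I1 ld r3 <- r1: IF@2 ID@3 stall=0 (-) EX@4 MEM@5 WB@6
I2 ld r3 <- r2: IF@3 ID@4 stall=1 (RAW on I0.r2 (WB@5)) EX@6 MEM@7 WB@8
I3 add r5 <- r3,r4: IF@4 ID@6 stall=2 (RAW on I2.r3 (WB@8)) EX@9 MEM@10 WB@11
I4 add r3 <- r2,r4: IF@6 ID@9 stall=0 (-) EX@10 MEM@11 WB@12
I5 sub r2 <- r4,r3: IF@9 ID@10 stall=2 (RAW on I4.r3 (WB@12)) EX@13 MEM@14 WB@15

Answer: 5 6 8 11 12 15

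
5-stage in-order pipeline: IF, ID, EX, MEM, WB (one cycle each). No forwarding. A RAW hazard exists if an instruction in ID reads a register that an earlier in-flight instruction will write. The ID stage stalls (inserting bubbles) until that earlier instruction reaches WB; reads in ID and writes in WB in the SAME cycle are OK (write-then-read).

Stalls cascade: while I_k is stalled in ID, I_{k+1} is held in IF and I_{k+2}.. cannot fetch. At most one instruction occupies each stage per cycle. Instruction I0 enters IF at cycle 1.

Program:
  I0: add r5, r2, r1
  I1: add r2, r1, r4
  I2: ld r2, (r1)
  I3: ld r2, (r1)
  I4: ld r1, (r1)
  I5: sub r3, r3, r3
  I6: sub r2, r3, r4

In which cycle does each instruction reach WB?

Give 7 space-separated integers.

Answer: 5 6 7 8 9 10 13

Derivation:
I0 add r5 <- r2,r1: IF@1 ID@2 stall=0 (-) EX@3 MEM@4 WB@5
I1 add r2 <- r1,r4: IF@2 ID@3 stall=0 (-) EX@4 MEM@5 WB@6
I2 ld r2 <- r1: IF@3 ID@4 stall=0 (-) EX@5 MEM@6 WB@7
I3 ld r2 <- r1: IF@4 ID@5 stall=0 (-) EX@6 MEM@7 WB@8
I4 ld r1 <- r1: IF@5 ID@6 stall=0 (-) EX@7 MEM@8 WB@9
I5 sub r3 <- r3,r3: IF@6 ID@7 stall=0 (-) EX@8 MEM@9 WB@10
I6 sub r2 <- r3,r4: IF@7 ID@8 stall=2 (RAW on I5.r3 (WB@10)) EX@11 MEM@12 WB@13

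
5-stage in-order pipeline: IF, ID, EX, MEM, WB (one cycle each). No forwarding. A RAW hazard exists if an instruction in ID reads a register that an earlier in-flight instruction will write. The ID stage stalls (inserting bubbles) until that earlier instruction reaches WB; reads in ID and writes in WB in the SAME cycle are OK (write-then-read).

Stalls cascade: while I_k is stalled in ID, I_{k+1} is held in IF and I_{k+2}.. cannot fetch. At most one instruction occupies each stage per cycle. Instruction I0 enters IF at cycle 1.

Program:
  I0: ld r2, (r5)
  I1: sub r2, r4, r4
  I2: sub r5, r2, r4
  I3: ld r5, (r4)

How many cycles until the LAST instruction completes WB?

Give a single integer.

I0 ld r2 <- r5: IF@1 ID@2 stall=0 (-) EX@3 MEM@4 WB@5
I1 sub r2 <- r4,r4: IF@2 ID@3 stall=0 (-) EX@4 MEM@5 WB@6
I2 sub r5 <- r2,r4: IF@3 ID@4 stall=2 (RAW on I1.r2 (WB@6)) EX@7 MEM@8 WB@9
I3 ld r5 <- r4: IF@4 ID@7 stall=0 (-) EX@8 MEM@9 WB@10

Answer: 10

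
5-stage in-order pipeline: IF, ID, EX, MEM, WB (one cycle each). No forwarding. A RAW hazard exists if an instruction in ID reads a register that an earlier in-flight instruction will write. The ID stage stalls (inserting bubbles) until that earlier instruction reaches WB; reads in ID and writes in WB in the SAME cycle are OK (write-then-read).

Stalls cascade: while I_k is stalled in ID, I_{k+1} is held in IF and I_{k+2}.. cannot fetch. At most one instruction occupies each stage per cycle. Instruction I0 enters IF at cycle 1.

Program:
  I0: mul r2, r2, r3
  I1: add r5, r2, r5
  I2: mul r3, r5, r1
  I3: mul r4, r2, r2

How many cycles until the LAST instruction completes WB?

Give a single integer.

Answer: 12

Derivation:
I0 mul r2 <- r2,r3: IF@1 ID@2 stall=0 (-) EX@3 MEM@4 WB@5
I1 add r5 <- r2,r5: IF@2 ID@3 stall=2 (RAW on I0.r2 (WB@5)) EX@6 MEM@7 WB@8
I2 mul r3 <- r5,r1: IF@3 ID@6 stall=2 (RAW on I1.r5 (WB@8)) EX@9 MEM@10 WB@11
I3 mul r4 <- r2,r2: IF@6 ID@9 stall=0 (-) EX@10 MEM@11 WB@12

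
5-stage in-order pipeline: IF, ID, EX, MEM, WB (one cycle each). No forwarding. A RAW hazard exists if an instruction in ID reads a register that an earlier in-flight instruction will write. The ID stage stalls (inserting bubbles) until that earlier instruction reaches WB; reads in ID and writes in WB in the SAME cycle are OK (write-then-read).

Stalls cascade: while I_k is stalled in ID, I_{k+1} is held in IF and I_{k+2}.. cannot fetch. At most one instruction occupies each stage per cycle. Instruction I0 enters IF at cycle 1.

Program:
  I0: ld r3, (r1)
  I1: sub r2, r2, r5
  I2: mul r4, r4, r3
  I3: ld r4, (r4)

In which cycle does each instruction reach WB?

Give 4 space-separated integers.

Answer: 5 6 8 11

Derivation:
I0 ld r3 <- r1: IF@1 ID@2 stall=0 (-) EX@3 MEM@4 WB@5
I1 sub r2 <- r2,r5: IF@2 ID@3 stall=0 (-) EX@4 MEM@5 WB@6
I2 mul r4 <- r4,r3: IF@3 ID@4 stall=1 (RAW on I0.r3 (WB@5)) EX@6 MEM@7 WB@8
I3 ld r4 <- r4: IF@4 ID@6 stall=2 (RAW on I2.r4 (WB@8)) EX@9 MEM@10 WB@11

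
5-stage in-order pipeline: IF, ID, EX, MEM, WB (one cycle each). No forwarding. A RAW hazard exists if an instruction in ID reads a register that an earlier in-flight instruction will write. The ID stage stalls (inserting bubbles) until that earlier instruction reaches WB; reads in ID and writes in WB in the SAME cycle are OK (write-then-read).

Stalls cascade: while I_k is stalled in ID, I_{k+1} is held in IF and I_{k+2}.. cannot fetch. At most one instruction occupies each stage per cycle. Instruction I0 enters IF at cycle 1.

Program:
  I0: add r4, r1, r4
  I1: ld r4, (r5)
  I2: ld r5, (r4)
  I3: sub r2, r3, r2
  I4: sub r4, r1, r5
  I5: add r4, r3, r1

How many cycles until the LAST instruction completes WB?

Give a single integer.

I0 add r4 <- r1,r4: IF@1 ID@2 stall=0 (-) EX@3 MEM@4 WB@5
I1 ld r4 <- r5: IF@2 ID@3 stall=0 (-) EX@4 MEM@5 WB@6
I2 ld r5 <- r4: IF@3 ID@4 stall=2 (RAW on I1.r4 (WB@6)) EX@7 MEM@8 WB@9
I3 sub r2 <- r3,r2: IF@4 ID@7 stall=0 (-) EX@8 MEM@9 WB@10
I4 sub r4 <- r1,r5: IF@7 ID@8 stall=1 (RAW on I2.r5 (WB@9)) EX@10 MEM@11 WB@12
I5 add r4 <- r3,r1: IF@8 ID@10 stall=0 (-) EX@11 MEM@12 WB@13

Answer: 13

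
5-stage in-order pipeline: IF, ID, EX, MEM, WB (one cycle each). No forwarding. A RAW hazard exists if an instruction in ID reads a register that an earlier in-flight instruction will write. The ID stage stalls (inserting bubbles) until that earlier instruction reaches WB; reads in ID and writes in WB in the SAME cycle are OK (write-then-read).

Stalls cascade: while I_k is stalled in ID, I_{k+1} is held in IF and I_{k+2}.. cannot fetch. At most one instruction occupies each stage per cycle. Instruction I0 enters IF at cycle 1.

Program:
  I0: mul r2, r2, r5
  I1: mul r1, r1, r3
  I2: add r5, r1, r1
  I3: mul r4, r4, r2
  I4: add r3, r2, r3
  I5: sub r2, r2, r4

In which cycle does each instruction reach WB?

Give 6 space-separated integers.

I0 mul r2 <- r2,r5: IF@1 ID@2 stall=0 (-) EX@3 MEM@4 WB@5
I1 mul r1 <- r1,r3: IF@2 ID@3 stall=0 (-) EX@4 MEM@5 WB@6
I2 add r5 <- r1,r1: IF@3 ID@4 stall=2 (RAW on I1.r1 (WB@6)) EX@7 MEM@8 WB@9
I3 mul r4 <- r4,r2: IF@4 ID@7 stall=0 (-) EX@8 MEM@9 WB@10
I4 add r3 <- r2,r3: IF@7 ID@8 stall=0 (-) EX@9 MEM@10 WB@11
I5 sub r2 <- r2,r4: IF@8 ID@9 stall=1 (RAW on I3.r4 (WB@10)) EX@11 MEM@12 WB@13

Answer: 5 6 9 10 11 13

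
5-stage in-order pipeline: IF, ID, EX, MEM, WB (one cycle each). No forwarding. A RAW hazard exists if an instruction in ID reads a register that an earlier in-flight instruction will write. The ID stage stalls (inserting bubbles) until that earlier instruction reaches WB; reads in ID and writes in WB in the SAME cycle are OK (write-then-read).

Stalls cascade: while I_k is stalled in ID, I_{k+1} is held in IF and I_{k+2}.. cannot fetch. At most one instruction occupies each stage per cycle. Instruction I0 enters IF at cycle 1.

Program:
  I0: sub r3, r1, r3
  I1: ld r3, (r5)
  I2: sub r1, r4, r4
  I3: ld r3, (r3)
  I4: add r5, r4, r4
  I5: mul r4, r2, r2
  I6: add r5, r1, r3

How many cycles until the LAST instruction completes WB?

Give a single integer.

I0 sub r3 <- r1,r3: IF@1 ID@2 stall=0 (-) EX@3 MEM@4 WB@5
I1 ld r3 <- r5: IF@2 ID@3 stall=0 (-) EX@4 MEM@5 WB@6
I2 sub r1 <- r4,r4: IF@3 ID@4 stall=0 (-) EX@5 MEM@6 WB@7
I3 ld r3 <- r3: IF@4 ID@5 stall=1 (RAW on I1.r3 (WB@6)) EX@7 MEM@8 WB@9
I4 add r5 <- r4,r4: IF@5 ID@7 stall=0 (-) EX@8 MEM@9 WB@10
I5 mul r4 <- r2,r2: IF@7 ID@8 stall=0 (-) EX@9 MEM@10 WB@11
I6 add r5 <- r1,r3: IF@8 ID@9 stall=0 (-) EX@10 MEM@11 WB@12

Answer: 12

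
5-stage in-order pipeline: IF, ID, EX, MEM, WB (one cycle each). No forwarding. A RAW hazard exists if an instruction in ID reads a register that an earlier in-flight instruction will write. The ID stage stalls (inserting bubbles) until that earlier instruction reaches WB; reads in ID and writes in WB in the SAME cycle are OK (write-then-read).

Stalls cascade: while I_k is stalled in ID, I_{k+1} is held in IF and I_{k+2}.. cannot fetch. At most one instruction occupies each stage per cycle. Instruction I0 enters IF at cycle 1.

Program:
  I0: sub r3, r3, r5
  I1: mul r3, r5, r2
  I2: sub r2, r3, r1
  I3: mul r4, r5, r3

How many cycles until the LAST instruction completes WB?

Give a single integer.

Answer: 10

Derivation:
I0 sub r3 <- r3,r5: IF@1 ID@2 stall=0 (-) EX@3 MEM@4 WB@5
I1 mul r3 <- r5,r2: IF@2 ID@3 stall=0 (-) EX@4 MEM@5 WB@6
I2 sub r2 <- r3,r1: IF@3 ID@4 stall=2 (RAW on I1.r3 (WB@6)) EX@7 MEM@8 WB@9
I3 mul r4 <- r5,r3: IF@4 ID@7 stall=0 (-) EX@8 MEM@9 WB@10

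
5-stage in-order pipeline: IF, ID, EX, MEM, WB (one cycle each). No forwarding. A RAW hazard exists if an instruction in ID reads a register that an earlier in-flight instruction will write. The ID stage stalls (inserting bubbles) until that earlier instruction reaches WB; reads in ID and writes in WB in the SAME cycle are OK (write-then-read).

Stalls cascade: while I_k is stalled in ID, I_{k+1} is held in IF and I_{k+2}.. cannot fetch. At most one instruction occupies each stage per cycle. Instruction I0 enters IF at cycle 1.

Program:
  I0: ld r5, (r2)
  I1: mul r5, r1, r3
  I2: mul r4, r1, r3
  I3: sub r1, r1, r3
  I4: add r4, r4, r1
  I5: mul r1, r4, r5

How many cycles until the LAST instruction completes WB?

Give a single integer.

Answer: 14

Derivation:
I0 ld r5 <- r2: IF@1 ID@2 stall=0 (-) EX@3 MEM@4 WB@5
I1 mul r5 <- r1,r3: IF@2 ID@3 stall=0 (-) EX@4 MEM@5 WB@6
I2 mul r4 <- r1,r3: IF@3 ID@4 stall=0 (-) EX@5 MEM@6 WB@7
I3 sub r1 <- r1,r3: IF@4 ID@5 stall=0 (-) EX@6 MEM@7 WB@8
I4 add r4 <- r4,r1: IF@5 ID@6 stall=2 (RAW on I3.r1 (WB@8)) EX@9 MEM@10 WB@11
I5 mul r1 <- r4,r5: IF@6 ID@9 stall=2 (RAW on I4.r4 (WB@11)) EX@12 MEM@13 WB@14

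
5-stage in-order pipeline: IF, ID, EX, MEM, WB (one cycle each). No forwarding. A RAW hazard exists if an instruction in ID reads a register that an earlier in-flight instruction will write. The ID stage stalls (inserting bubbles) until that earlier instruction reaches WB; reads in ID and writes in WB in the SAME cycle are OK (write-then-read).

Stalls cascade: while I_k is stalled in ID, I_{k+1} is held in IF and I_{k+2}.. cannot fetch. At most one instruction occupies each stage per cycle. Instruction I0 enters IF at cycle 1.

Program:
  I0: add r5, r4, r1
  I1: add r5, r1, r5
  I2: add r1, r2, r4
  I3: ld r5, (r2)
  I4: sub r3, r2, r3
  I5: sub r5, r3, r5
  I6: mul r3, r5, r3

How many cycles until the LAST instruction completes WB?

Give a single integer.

Answer: 17

Derivation:
I0 add r5 <- r4,r1: IF@1 ID@2 stall=0 (-) EX@3 MEM@4 WB@5
I1 add r5 <- r1,r5: IF@2 ID@3 stall=2 (RAW on I0.r5 (WB@5)) EX@6 MEM@7 WB@8
I2 add r1 <- r2,r4: IF@3 ID@6 stall=0 (-) EX@7 MEM@8 WB@9
I3 ld r5 <- r2: IF@6 ID@7 stall=0 (-) EX@8 MEM@9 WB@10
I4 sub r3 <- r2,r3: IF@7 ID@8 stall=0 (-) EX@9 MEM@10 WB@11
I5 sub r5 <- r3,r5: IF@8 ID@9 stall=2 (RAW on I4.r3 (WB@11)) EX@12 MEM@13 WB@14
I6 mul r3 <- r5,r3: IF@9 ID@12 stall=2 (RAW on I5.r5 (WB@14)) EX@15 MEM@16 WB@17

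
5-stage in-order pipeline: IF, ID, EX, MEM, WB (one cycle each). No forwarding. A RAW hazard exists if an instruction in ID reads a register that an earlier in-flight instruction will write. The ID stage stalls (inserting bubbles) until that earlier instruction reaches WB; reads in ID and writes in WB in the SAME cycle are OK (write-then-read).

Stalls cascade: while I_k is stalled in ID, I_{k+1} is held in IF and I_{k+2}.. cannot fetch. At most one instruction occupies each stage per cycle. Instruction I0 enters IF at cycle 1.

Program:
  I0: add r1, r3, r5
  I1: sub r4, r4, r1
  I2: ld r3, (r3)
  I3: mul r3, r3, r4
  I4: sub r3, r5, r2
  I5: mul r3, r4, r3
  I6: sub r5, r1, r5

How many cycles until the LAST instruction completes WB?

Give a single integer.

I0 add r1 <- r3,r5: IF@1 ID@2 stall=0 (-) EX@3 MEM@4 WB@5
I1 sub r4 <- r4,r1: IF@2 ID@3 stall=2 (RAW on I0.r1 (WB@5)) EX@6 MEM@7 WB@8
I2 ld r3 <- r3: IF@3 ID@6 stall=0 (-) EX@7 MEM@8 WB@9
I3 mul r3 <- r3,r4: IF@6 ID@7 stall=2 (RAW on I2.r3 (WB@9)) EX@10 MEM@11 WB@12
I4 sub r3 <- r5,r2: IF@7 ID@10 stall=0 (-) EX@11 MEM@12 WB@13
I5 mul r3 <- r4,r3: IF@10 ID@11 stall=2 (RAW on I4.r3 (WB@13)) EX@14 MEM@15 WB@16
I6 sub r5 <- r1,r5: IF@11 ID@14 stall=0 (-) EX@15 MEM@16 WB@17

Answer: 17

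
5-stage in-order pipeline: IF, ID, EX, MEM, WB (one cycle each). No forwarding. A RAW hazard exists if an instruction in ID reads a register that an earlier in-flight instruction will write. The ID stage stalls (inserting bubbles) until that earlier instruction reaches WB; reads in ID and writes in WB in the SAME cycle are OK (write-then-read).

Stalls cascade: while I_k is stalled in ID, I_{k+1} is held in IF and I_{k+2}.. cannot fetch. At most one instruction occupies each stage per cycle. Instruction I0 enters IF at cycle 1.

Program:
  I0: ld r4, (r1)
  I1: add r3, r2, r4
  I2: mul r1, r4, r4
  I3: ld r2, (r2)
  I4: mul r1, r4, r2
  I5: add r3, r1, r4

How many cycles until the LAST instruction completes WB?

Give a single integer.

I0 ld r4 <- r1: IF@1 ID@2 stall=0 (-) EX@3 MEM@4 WB@5
I1 add r3 <- r2,r4: IF@2 ID@3 stall=2 (RAW on I0.r4 (WB@5)) EX@6 MEM@7 WB@8
I2 mul r1 <- r4,r4: IF@3 ID@6 stall=0 (-) EX@7 MEM@8 WB@9
I3 ld r2 <- r2: IF@6 ID@7 stall=0 (-) EX@8 MEM@9 WB@10
I4 mul r1 <- r4,r2: IF@7 ID@8 stall=2 (RAW on I3.r2 (WB@10)) EX@11 MEM@12 WB@13
I5 add r3 <- r1,r4: IF@8 ID@11 stall=2 (RAW on I4.r1 (WB@13)) EX@14 MEM@15 WB@16

Answer: 16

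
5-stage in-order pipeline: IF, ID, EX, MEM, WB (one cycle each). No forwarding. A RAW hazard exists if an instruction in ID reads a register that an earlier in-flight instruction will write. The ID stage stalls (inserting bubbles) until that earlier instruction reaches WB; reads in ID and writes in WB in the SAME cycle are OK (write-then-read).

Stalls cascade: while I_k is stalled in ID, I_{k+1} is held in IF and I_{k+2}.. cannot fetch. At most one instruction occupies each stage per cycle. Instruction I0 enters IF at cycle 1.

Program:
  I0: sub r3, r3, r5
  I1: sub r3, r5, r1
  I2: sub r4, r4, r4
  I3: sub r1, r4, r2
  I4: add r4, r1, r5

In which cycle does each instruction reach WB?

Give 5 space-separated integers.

I0 sub r3 <- r3,r5: IF@1 ID@2 stall=0 (-) EX@3 MEM@4 WB@5
I1 sub r3 <- r5,r1: IF@2 ID@3 stall=0 (-) EX@4 MEM@5 WB@6
I2 sub r4 <- r4,r4: IF@3 ID@4 stall=0 (-) EX@5 MEM@6 WB@7
I3 sub r1 <- r4,r2: IF@4 ID@5 stall=2 (RAW on I2.r4 (WB@7)) EX@8 MEM@9 WB@10
I4 add r4 <- r1,r5: IF@5 ID@8 stall=2 (RAW on I3.r1 (WB@10)) EX@11 MEM@12 WB@13

Answer: 5 6 7 10 13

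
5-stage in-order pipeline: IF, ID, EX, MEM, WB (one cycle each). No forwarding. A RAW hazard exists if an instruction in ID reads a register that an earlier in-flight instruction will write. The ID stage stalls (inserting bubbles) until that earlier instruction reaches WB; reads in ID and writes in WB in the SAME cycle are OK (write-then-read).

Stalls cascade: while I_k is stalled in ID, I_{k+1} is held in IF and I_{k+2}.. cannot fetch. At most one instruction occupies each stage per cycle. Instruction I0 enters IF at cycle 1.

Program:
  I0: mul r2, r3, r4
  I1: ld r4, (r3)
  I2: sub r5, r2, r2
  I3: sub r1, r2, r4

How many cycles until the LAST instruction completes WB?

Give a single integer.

I0 mul r2 <- r3,r4: IF@1 ID@2 stall=0 (-) EX@3 MEM@4 WB@5
I1 ld r4 <- r3: IF@2 ID@3 stall=0 (-) EX@4 MEM@5 WB@6
I2 sub r5 <- r2,r2: IF@3 ID@4 stall=1 (RAW on I0.r2 (WB@5)) EX@6 MEM@7 WB@8
I3 sub r1 <- r2,r4: IF@4 ID@6 stall=0 (-) EX@7 MEM@8 WB@9

Answer: 9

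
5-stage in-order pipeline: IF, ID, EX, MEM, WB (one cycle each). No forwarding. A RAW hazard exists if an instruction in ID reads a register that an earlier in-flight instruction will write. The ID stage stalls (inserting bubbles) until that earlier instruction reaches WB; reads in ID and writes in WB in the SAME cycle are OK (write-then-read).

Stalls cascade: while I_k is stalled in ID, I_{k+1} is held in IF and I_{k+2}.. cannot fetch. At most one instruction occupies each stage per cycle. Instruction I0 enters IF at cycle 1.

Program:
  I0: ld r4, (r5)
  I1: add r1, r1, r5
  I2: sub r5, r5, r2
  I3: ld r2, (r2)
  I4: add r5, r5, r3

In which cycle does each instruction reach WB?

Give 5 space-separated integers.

Answer: 5 6 7 8 10

Derivation:
I0 ld r4 <- r5: IF@1 ID@2 stall=0 (-) EX@3 MEM@4 WB@5
I1 add r1 <- r1,r5: IF@2 ID@3 stall=0 (-) EX@4 MEM@5 WB@6
I2 sub r5 <- r5,r2: IF@3 ID@4 stall=0 (-) EX@5 MEM@6 WB@7
I3 ld r2 <- r2: IF@4 ID@5 stall=0 (-) EX@6 MEM@7 WB@8
I4 add r5 <- r5,r3: IF@5 ID@6 stall=1 (RAW on I2.r5 (WB@7)) EX@8 MEM@9 WB@10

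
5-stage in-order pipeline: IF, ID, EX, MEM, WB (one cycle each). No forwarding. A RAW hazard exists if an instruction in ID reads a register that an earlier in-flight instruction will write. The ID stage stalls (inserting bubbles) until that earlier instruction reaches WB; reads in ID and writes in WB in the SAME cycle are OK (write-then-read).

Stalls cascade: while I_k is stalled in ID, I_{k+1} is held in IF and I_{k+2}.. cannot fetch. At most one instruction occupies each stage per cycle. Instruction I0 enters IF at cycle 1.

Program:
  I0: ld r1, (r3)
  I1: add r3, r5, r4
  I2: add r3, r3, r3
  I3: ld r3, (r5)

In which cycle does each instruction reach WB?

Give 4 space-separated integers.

I0 ld r1 <- r3: IF@1 ID@2 stall=0 (-) EX@3 MEM@4 WB@5
I1 add r3 <- r5,r4: IF@2 ID@3 stall=0 (-) EX@4 MEM@5 WB@6
I2 add r3 <- r3,r3: IF@3 ID@4 stall=2 (RAW on I1.r3 (WB@6)) EX@7 MEM@8 WB@9
I3 ld r3 <- r5: IF@4 ID@7 stall=0 (-) EX@8 MEM@9 WB@10

Answer: 5 6 9 10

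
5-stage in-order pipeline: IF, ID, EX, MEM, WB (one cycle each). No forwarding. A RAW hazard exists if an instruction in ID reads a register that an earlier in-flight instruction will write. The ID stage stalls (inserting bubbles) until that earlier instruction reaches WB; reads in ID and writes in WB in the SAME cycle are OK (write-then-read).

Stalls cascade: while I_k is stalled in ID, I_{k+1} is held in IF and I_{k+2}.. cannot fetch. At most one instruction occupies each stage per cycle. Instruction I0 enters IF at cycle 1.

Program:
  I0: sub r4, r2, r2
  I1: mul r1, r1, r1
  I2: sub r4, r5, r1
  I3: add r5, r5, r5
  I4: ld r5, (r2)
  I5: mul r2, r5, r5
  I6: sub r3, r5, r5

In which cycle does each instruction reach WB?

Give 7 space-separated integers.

Answer: 5 6 9 10 11 14 15

Derivation:
I0 sub r4 <- r2,r2: IF@1 ID@2 stall=0 (-) EX@3 MEM@4 WB@5
I1 mul r1 <- r1,r1: IF@2 ID@3 stall=0 (-) EX@4 MEM@5 WB@6
I2 sub r4 <- r5,r1: IF@3 ID@4 stall=2 (RAW on I1.r1 (WB@6)) EX@7 MEM@8 WB@9
I3 add r5 <- r5,r5: IF@4 ID@7 stall=0 (-) EX@8 MEM@9 WB@10
I4 ld r5 <- r2: IF@7 ID@8 stall=0 (-) EX@9 MEM@10 WB@11
I5 mul r2 <- r5,r5: IF@8 ID@9 stall=2 (RAW on I4.r5 (WB@11)) EX@12 MEM@13 WB@14
I6 sub r3 <- r5,r5: IF@9 ID@12 stall=0 (-) EX@13 MEM@14 WB@15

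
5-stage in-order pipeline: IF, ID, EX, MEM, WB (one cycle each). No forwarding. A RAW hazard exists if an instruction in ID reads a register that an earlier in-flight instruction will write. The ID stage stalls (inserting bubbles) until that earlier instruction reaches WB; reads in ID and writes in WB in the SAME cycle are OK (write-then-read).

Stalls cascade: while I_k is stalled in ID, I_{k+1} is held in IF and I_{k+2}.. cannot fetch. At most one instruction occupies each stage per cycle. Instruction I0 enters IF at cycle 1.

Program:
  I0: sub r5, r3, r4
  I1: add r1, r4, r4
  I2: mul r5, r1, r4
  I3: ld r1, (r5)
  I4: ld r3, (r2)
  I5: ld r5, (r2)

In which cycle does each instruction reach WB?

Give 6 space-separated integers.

I0 sub r5 <- r3,r4: IF@1 ID@2 stall=0 (-) EX@3 MEM@4 WB@5
I1 add r1 <- r4,r4: IF@2 ID@3 stall=0 (-) EX@4 MEM@5 WB@6
I2 mul r5 <- r1,r4: IF@3 ID@4 stall=2 (RAW on I1.r1 (WB@6)) EX@7 MEM@8 WB@9
I3 ld r1 <- r5: IF@4 ID@7 stall=2 (RAW on I2.r5 (WB@9)) EX@10 MEM@11 WB@12
I4 ld r3 <- r2: IF@7 ID@10 stall=0 (-) EX@11 MEM@12 WB@13
I5 ld r5 <- r2: IF@10 ID@11 stall=0 (-) EX@12 MEM@13 WB@14

Answer: 5 6 9 12 13 14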